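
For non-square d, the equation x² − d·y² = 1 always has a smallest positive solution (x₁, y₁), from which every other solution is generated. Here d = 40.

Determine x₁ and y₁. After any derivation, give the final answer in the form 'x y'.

19 3

[6; 3,12] for √40; ℓ=2 ⇒ convergent index 1
a_0=6:  p_0=6·1+0=6,  q_0=6·0+1=1
a_1=3:  p_1=3·6+1=19,  q_1=3·1+0=3
→ (19, 3).  Check: 19²=361, 40·3²=360, difference 1.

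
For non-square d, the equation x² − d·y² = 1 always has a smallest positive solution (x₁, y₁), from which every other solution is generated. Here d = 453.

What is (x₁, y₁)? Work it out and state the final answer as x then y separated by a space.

√453 = [21; 3,1,1,10,14,10,1,1,3,42, …], period ℓ=10 (even) → k=9
a_0=21:  p_0=21·1+0=21,  q_0=21·0+1=1
…
a_5=14:  p_5=14·1575+149=22199,  q_5=14·74+7=1043
a_6=10:  p_6=10·22199+1575=223565,  q_6=10·1043+74=10504
…
a_8=1:  p_8=1·245764+223565=469329,  q_8=1·11547+10504=22051
a_9=3:  p_9=3·469329+245764=1653751,  q_9=3·22051+11547=77700
fundamental: x₁=1653751, y₁=77700  (since 2734892370001 − 453·6037290000 = 1)

1653751 77700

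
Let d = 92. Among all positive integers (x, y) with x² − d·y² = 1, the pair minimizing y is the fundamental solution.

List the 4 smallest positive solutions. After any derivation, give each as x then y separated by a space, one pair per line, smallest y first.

d=92: √d = [9; 1,1,2,4,2,1,1,18] (ℓ=8, even), read p_7/q_7
i=0: a=9 ⇒ p=9, q=1
…
i=3: a=2 ⇒ p=48, q=5
…
i=6: a=1 ⇒ p=681, q=71
i=7: a=1 ⇒ p=1151, q=120
(x₁, y₁) = (1151, 120);  1151² − 92·120² = 1 ✓
n=2: (1151,120)∘(1151,120) = (1151·1151+92·120·120, 1151·120+120·1151) = (2649601,276240)
n=3: (2649601,276240)∘(1151,120) = (1151·2649601+92·120·276240, 1151·276240+120·2649601) = (6099380351,635904360)
n=4: (6099380351,635904360)∘(1151,120) = (1151·6099380351+92·120·635904360, 1151·635904360+120·6099380351) = (14040770918401,1463851560480)

1151 120
2649601 276240
6099380351 635904360
14040770918401 1463851560480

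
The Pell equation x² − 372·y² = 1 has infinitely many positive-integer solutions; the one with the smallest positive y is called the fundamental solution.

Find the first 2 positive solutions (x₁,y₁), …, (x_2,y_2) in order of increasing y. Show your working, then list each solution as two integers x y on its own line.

12151 630
295293601 15310260

[19; 3,2,12,2,3,38] for √372; ℓ=6 ⇒ convergent index 5
i=0: a=19 ⇒ p=19, q=1
…
i=2: a=2 ⇒ p=135, q=7
i=3: a=12 ⇒ p=1678, q=87
i=4: a=2 ⇒ p=3491, q=181
i=5: a=3 ⇒ p=12151, q=630
fundamental: x₁=12151, y₁=630  (since 147646801 − 372·396900 = 1)
n=2: (12151,630)∘(12151,630) = (12151·12151+372·630·630, 12151·630+630·12151) = (295293601,15310260)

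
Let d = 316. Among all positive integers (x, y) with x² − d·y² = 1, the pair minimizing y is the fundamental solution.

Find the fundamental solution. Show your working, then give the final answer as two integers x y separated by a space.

d=316: √d = [17; 1,3,2,8,2,3,1,34] (ℓ=8, even), read p_7/q_7
step 0: (17, 1)  from 17·(1,0) + (0,1)
…
step 2: (71, 4)  from 3·(18,1) + (17,1)
…
step 4: (1351, 76)  from 8·(160,9) + (71,4)
…
step 6: (9937, 559)  from 3·(2862,161) + (1351,76)
step 7: (12799, 720)  from 1·(9937,559) + (2862,161)
(x₁, y₁) = (12799, 720);  12799² − 316·720² = 1 ✓

12799 720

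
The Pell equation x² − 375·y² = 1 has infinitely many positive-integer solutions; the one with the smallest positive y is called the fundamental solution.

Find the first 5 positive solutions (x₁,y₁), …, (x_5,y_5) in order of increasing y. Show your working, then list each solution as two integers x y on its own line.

√375 = [19; 2,1,2,1,5,1,2,1,2,38, …], period ℓ=10 (even) → k=9
a_0=19:  p_0=19·1+0=19,  q_0=19·0+1=1
a_1=2:  p_1=2·19+1=39,  q_1=2·1+0=2
a_2=1:  p_2=1·39+19=58,  q_2=1·2+1=3
a_3=2:  p_3=2·58+39=155,  q_3=2·3+2=8
…
a_5=5:  p_5=5·213+155=1220,  q_5=5·11+8=63
…
a_7=2:  p_7=2·1433+1220=4086,  q_7=2·74+63=211
a_8=1:  p_8=1·4086+1433=5519,  q_8=1·211+74=285
a_9=2:  p_9=2·5519+4086=15124,  q_9=2·285+211=781
→ (15124, 781).  Check: 15124²=228735376, 375·781²=228735375, difference 1.
k=2:  x_2 = 15124·15124+375·781·781 = 457470751,  y_2 = 15124·781+781·15124 = 23623688
k=3:  x_3 = 15124·457470751+375·781·23623688 = 13837575261124,  y_3 = 15124·23623688+781·457470751 = 714569313843
k=4:  x_4 = 15124·13837575261124+375·781·714569313843 = 418558976041008001,  y_4 = 15124·714569313843+781·13837575261124 = 21614292581499376
k=5:  x_5 = 15124·418558976041008001+375·781·21614292581499376 = 12660571893450834753124,  y_5 = 15124·21614292581499376+781·418558976041008001 = 653789121290623811405

15124 781
457470751 23623688
13837575261124 714569313843
418558976041008001 21614292581499376
12660571893450834753124 653789121290623811405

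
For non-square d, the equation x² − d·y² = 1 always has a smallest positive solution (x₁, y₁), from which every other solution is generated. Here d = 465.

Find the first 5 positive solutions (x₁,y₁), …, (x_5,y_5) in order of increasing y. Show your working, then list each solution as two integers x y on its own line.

d=465: √d = [21; 1,1,3,2,2,2,3,1,1,42] (ℓ=10, even), read p_9/q_9
k=0  a_k=21  p_k/q_k = 21/1
k=1  a_k=1  p_k/q_k = 22/1
k=2  a_k=1  p_k/q_k = 43/2
…
k=8  a_k=1  p_k/q_k = 8949/415
k=9  a_k=1  p_k/q_k = 15871/736
fundamental: x₁=15871, y₁=736  (since 251888641 − 465·541696 = 1)
k=2:  x_2 = 15871·15871+465·736·736 = 503777281,  y_2 = 15871·736+736·15871 = 23362112
k=3:  x_3 = 15871·503777281+465·736·23362112 = 15990898437631,  y_3 = 15871·23362112+736·503777281 = 741560158368
k=4:  x_4 = 15871·15990898437631+465·736·741560158368 = 507583097703505921,  y_4 = 15871·741560158368+736·15990898437631 = 23538602523554944
k=5:  x_5 = 15871·507583097703505921+465·736·23538602523554944 = 16111702671313786506751,  y_5 = 15871·23538602523554944+736·507583097703505921 = 747162320561120874080

15871 736
503777281 23362112
15990898437631 741560158368
507583097703505921 23538602523554944
16111702671313786506751 747162320561120874080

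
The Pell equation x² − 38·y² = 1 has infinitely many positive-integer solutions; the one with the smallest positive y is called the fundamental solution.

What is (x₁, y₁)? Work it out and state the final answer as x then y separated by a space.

√38 = [6; 6,12, …], period ℓ=2 (even) → k=1
a_0=6:  p_0=6·1+0=6,  q_0=6·0+1=1
a_1=6:  p_1=6·6+1=37,  q_1=6·1+0=6
(x₁, y₁) = (37, 6);  37² − 38·6² = 1 ✓

37 6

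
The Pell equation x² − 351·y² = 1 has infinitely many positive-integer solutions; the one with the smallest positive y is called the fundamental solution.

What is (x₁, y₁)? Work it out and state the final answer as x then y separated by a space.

[18; 1,2,1,3,2,2,2,3,1,2,1,36] for √351; ℓ=12 ⇒ convergent index 11
a_0=18:  p_0=18·1+0=18,  q_0=18·0+1=1
…
a_6=2:  p_6=2·637+281=1555,  q_6=2·34+15=83
a_7=2:  p_7=2·1555+637=3747,  q_7=2·83+34=200
…
a_9=1:  p_9=1·12796+3747=16543,  q_9=1·683+200=883
a_10=2:  p_10=2·16543+12796=45882,  q_10=2·883+683=2449
a_11=1:  p_11=1·45882+16543=62425,  q_11=1·2449+883=3332
fundamental: x₁=62425, y₁=3332  (since 3896880625 − 351·11102224 = 1)

62425 3332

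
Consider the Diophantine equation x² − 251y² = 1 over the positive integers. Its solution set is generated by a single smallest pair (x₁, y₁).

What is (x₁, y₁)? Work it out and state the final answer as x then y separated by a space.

3674890 231957

√251 → a₀=15, period (1,5,2,1,2,…,5,1,30); ℓ=14 even so k=13
i=0: a=15 ⇒ p=15, q=1
i=1: a=1 ⇒ p=16, q=1
i=2: a=5 ⇒ p=95, q=6
i=3: a=2 ⇒ p=206, q=13
i=4: a=1 ⇒ p=301, q=19
i=5: a=2 ⇒ p=808, q=51
…
i=8: a=2 ⇒ p=61043, q=3853
i=9: a=2 ⇒ p=151649, q=9572
i=10: a=1 ⇒ p=212692, q=13425
…
i=12: a=5 ⇒ p=3097857, q=195535
i=13: a=1 ⇒ p=3674890, q=231957
→ (3674890, 231957).  Check: 3674890²=13504816512100, 251·231957²=13504816512099, difference 1.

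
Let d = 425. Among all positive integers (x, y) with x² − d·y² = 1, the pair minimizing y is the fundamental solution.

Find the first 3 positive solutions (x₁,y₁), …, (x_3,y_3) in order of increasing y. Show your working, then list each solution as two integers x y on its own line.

√425 = [20; 1,1,1,1,1,1,40, …], period ℓ=7 (odd) → k=13
i=0: a=20 ⇒ p=20, q=1
i=1: a=1 ⇒ p=21, q=1
i=2: a=1 ⇒ p=41, q=2
i=3: a=1 ⇒ p=62, q=3
i=4: a=1 ⇒ p=103, q=5
…
i=9: a=1 ⇒ p=22038, q=1069
…
i=12: a=1 ⇒ p=88420, q=4289
i=13: a=1 ⇒ p=143649, q=6968
fundamental: x₁=143649, y₁=6968  (since 20635035201 − 425·48553024 = 1)
(x_2, y_2) = (143649·143649 + 425·6968·6968, 143649·6968 + 6968·143649) = (41270070401, 2001892464)
(x_3, y_3) = (143649·41270070401 + 425·6968·2001892464, 143649·2001892464 + 6968·41270070401) = (11856808685922849, 575139701115304)

143649 6968
41270070401 2001892464
11856808685922849 575139701115304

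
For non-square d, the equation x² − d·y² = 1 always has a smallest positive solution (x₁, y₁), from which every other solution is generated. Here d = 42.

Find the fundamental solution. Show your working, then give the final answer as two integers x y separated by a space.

[6; 2,12] for √42; ℓ=2 ⇒ convergent index 1
k=0  a_k=6  p_k/q_k = 6/1
k=1  a_k=2  p_k/q_k = 13/2
(x₁, y₁) = (13, 2);  13² − 42·2² = 1 ✓

13 2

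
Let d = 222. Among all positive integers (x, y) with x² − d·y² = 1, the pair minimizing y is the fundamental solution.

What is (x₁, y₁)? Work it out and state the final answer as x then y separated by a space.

d=222: √d = [14; 1,8,1,28] (ℓ=4, even), read p_3/q_3
a_0=14:  p_0=14·1+0=14,  q_0=14·0+1=1
…
a_2=8:  p_2=8·15+14=134,  q_2=8·1+1=9
a_3=1:  p_3=1·134+15=149,  q_3=1·9+1=10
(x₁, y₁) = (149, 10);  149² − 222·10² = 1 ✓

149 10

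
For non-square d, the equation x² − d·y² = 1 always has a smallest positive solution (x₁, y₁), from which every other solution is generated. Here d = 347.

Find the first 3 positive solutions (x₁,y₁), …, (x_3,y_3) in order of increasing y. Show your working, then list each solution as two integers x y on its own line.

√347 = [18; 1,1,1,2,4,…,1,1,36, …], period ℓ=14 (even) → k=13
a_0=18:  p_0=18·1+0=18,  q_0=18·0+1=1
a_1=1:  p_1=1·18+1=19,  q_1=1·1+0=1
a_2=1:  p_2=1·19+18=37,  q_2=1·1+1=2
a_3=1:  p_3=1·37+19=56,  q_3=1·2+1=3
a_4=2:  p_4=2·56+37=149,  q_4=2·3+2=8
a_5=4:  p_5=4·149+56=652,  q_5=4·8+3=35
…
a_7=17:  p_7=17·801+652=14269,  q_7=17·43+35=766
a_8=1:  p_8=1·14269+801=15070,  q_8=1·766+43=809
a_9=4:  p_9=4·15070+14269=74549,  q_9=4·809+766=4002
a_10=2:  p_10=2·74549+15070=164168,  q_10=2·4002+809=8813
…
a_12=1:  p_12=1·238717+164168=402885,  q_12=1·12815+8813=21628
a_13=1:  p_13=1·402885+238717=641602,  q_13=1·21628+12815=34443
→ (641602, 34443).  Check: 641602²=411653126404, 347·34443²=411653126403, difference 1.
k=2:  x_2 = 641602·641602+347·34443·34443 = 823306252807,  y_2 = 641602·34443+34443·641602 = 44197395372
k=3:  x_3 = 641602·823306252807+347·34443·44197395372 = 1056469876826312026,  y_3 = 641602·44197395372+34443·823306252807 = 56714274530897445

641602 34443
823306252807 44197395372
1056469876826312026 56714274530897445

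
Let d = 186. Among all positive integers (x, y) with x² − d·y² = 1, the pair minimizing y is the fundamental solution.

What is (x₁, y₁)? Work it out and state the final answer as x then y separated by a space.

7501 550

√186 → a₀=13, period (1,1,1,3,4,3,1,1,1,26); ℓ=10 even so k=9
step 0: (13, 1)  from 13·(1,0) + (0,1)
step 1: (14, 1)  from 1·(13,1) + (1,0)
step 2: (27, 2)  from 1·(14,1) + (13,1)
…
step 4: (150, 11)  from 3·(41,3) + (27,2)
step 5: (641, 47)  from 4·(150,11) + (41,3)
step 6: (2073, 152)  from 3·(641,47) + (150,11)
…
step 8: (4787, 351)  from 1·(2714,199) + (2073,152)
step 9: (7501, 550)  from 1·(4787,351) + (2714,199)
→ (7501, 550).  Check: 7501²=56265001, 186·550²=56265000, difference 1.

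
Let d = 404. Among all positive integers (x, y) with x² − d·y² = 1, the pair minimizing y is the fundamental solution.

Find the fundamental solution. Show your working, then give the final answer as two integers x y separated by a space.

201 10

√404 → a₀=20, period (10,40); ℓ=2 even so k=1
k=0  a_k=20  p_k/q_k = 20/1
k=1  a_k=10  p_k/q_k = 201/10
→ (201, 10).  Check: 201²=40401, 404·10²=40400, difference 1.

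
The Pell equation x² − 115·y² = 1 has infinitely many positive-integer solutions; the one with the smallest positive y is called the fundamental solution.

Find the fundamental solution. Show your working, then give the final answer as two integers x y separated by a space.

√115 = [10; 1,2,1,1,1,1,1,2,1,20, …], period ℓ=10 (even) → k=9
k=0  a_k=10  p_k/q_k = 10/1
k=1  a_k=1  p_k/q_k = 11/1
k=2  a_k=2  p_k/q_k = 32/3
k=3  a_k=1  p_k/q_k = 43/4
…
k=6  a_k=1  p_k/q_k = 193/18
k=7  a_k=1  p_k/q_k = 311/29
k=8  a_k=2  p_k/q_k = 815/76
k=9  a_k=1  p_k/q_k = 1126/105
(x₁, y₁) = (1126, 105);  1126² − 115·105² = 1 ✓

1126 105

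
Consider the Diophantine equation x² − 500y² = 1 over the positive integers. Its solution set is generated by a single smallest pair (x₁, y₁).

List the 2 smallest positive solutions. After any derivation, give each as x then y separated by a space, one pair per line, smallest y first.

√500 = [22; 2,1,3,2,1,…,1,2,44, …], period ℓ=14 (even) → k=13
step 0: (22, 1)  from 22·(1,0) + (0,1)
…
step 2: (67, 3)  from 1·(45,2) + (22,1)
step 3: (246, 11)  from 3·(67,3) + (45,2)
step 4: (559, 25)  from 2·(246,11) + (67,3)
step 5: (805, 36)  from 1·(559,25) + (246,11)
step 6: (1364, 61)  from 1·(805,36) + (559,25)
…
step 8: (15809, 707)  from 1·(14445,646) + (1364,61)
step 9: (30254, 1353)  from 1·(15809,707) + (14445,646)
…
step 11: (259205, 11592)  from 3·(76317,3413) + (30254,1353)
step 12: (335522, 15005)  from 1·(259205,11592) + (76317,3413)
step 13: (930249, 41602)  from 2·(335522,15005) + (259205,11592)
→ (930249, 41602).  Check: 930249²=865363202001, 500·41602²=865363202000, difference 1.
(930249+41602√500)^2 = 1730726404001 + 77400437796√500

930249 41602
1730726404001 77400437796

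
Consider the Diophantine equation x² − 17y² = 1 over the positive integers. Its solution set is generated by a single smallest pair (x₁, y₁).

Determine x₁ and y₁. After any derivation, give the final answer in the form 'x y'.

√17 = [4; 8, …], period ℓ=1 (odd) → k=1
i=0: a=4 ⇒ p=4, q=1
i=1: a=8 ⇒ p=33, q=8
(x₁, y₁) = (33, 8);  33² − 17·8² = 1 ✓

33 8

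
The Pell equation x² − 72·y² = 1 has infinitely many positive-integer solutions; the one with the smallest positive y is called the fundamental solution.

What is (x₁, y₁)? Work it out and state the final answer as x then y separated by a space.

√72 = [8; 2,16, …], period ℓ=2 (even) → k=1
step 0: (8, 1)  from 8·(1,0) + (0,1)
step 1: (17, 2)  from 2·(8,1) + (1,0)
fundamental: x₁=17, y₁=2  (since 289 − 72·4 = 1)

17 2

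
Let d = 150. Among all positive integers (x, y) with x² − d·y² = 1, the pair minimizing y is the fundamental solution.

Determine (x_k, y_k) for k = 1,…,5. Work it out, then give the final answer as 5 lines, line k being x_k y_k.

d=150: √d = [12; 4,24] (ℓ=2, even), read p_1/q_1
k=0  a_k=12  p_k/q_k = 12/1
k=1  a_k=4  p_k/q_k = 49/4
(x₁, y₁) = (49, 4);  49² − 150·4² = 1 ✓
n=2: (49,4)∘(49,4) = (49·49+150·4·4, 49·4+4·49) = (4801,392)
n=3: (4801,392)∘(49,4) = (49·4801+150·4·392, 49·392+4·4801) = (470449,38412)
n=4: (470449,38412)∘(49,4) = (49·470449+150·4·38412, 49·38412+4·470449) = (46099201,3763984)
n=5: (46099201,3763984)∘(49,4) = (49·46099201+150·4·3763984, 49·3763984+4·46099201) = (4517251249,368832020)

49 4
4801 392
470449 38412
46099201 3763984
4517251249 368832020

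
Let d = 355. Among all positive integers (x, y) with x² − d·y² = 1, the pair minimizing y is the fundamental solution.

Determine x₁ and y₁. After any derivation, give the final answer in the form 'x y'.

d=355: √d = [18; 1,5,3,3,1,6,1,3,3,5,1,36] (ℓ=12, even), read p_11/q_11
step 0: (18, 1)  from 18·(1,0) + (0,1)
…
step 4: (1187, 63)  from 3·(358,19) + (113,6)
…
step 8: (46463, 2466)  from 3·(12002,637) + (10457,555)
…
step 10: (803418, 42641)  from 5·(151391,8035) + (46463,2466)
step 11: (954809, 50676)  from 1·(803418,42641) + (151391,8035)
(x₁, y₁) = (954809, 50676);  954809² − 355·50676² = 1 ✓

954809 50676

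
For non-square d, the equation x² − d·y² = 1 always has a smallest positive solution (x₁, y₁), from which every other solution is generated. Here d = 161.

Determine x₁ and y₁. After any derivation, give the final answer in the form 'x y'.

√161 → a₀=12, period (1,2,4,1,2,1,4,2,1,24); ℓ=10 even so k=9
a_0=12:  p_0=12·1+0=12,  q_0=12·0+1=1
a_1=1:  p_1=1·12+1=13,  q_1=1·1+0=1
a_2=2:  p_2=2·13+12=38,  q_2=2·1+1=3
a_3=4:  p_3=4·38+13=165,  q_3=4·3+1=13
a_4=1:  p_4=1·165+38=203,  q_4=1·13+3=16
a_5=2:  p_5=2·203+165=571,  q_5=2·16+13=45
a_6=1:  p_6=1·571+203=774,  q_6=1·45+16=61
a_7=4:  p_7=4·774+571=3667,  q_7=4·61+45=289
a_8=2:  p_8=2·3667+774=8108,  q_8=2·289+61=639
a_9=1:  p_9=1·8108+3667=11775,  q_9=1·639+289=928
→ (11775, 928).  Check: 11775²=138650625, 161·928²=138650624, difference 1.

11775 928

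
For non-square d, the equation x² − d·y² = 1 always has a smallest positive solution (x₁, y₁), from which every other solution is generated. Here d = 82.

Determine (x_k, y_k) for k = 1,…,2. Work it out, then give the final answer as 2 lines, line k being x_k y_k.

√82 → a₀=9, period (18); ℓ=1 odd so k=1
a_0=9:  p_0=9·1+0=9,  q_0=9·0+1=1
a_1=18:  p_1=18·9+1=163,  q_1=18·1+0=18
fundamental: x₁=163, y₁=18  (since 26569 − 82·324 = 1)
(163+18√82)^2 = 53137 + 5868√82

163 18
53137 5868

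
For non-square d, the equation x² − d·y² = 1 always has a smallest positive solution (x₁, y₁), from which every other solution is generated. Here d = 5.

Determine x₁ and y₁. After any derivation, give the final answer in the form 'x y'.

9 4

d=5: √d = [2; 4] (ℓ=1, odd), read p_1/q_1
i=0: a=2 ⇒ p=2, q=1
i=1: a=4 ⇒ p=9, q=4
fundamental: x₁=9, y₁=4  (since 81 − 5·16 = 1)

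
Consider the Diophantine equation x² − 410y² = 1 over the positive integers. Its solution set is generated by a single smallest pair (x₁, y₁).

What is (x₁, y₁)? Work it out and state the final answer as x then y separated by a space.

[20; 4,40] for √410; ℓ=2 ⇒ convergent index 1
k=0  a_k=20  p_k/q_k = 20/1
k=1  a_k=4  p_k/q_k = 81/4
→ (81, 4).  Check: 81²=6561, 410·4²=6560, difference 1.

81 4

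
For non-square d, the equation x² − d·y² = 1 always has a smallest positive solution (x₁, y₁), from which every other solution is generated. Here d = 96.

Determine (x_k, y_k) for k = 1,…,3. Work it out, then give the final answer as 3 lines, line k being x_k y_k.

[9; 1,3,1,18] for √96; ℓ=4 ⇒ convergent index 3
k=0  a_k=9  p_k/q_k = 9/1
…
k=2  a_k=3  p_k/q_k = 39/4
k=3  a_k=1  p_k/q_k = 49/5
→ (49, 5).  Check: 49²=2401, 96·5²=2400, difference 1.
(x_2, y_2) = (49·49 + 96·5·5, 49·5 + 5·49) = (4801, 490)
(x_3, y_3) = (49·4801 + 96·5·490, 49·490 + 5·4801) = (470449, 48015)

49 5
4801 490
470449 48015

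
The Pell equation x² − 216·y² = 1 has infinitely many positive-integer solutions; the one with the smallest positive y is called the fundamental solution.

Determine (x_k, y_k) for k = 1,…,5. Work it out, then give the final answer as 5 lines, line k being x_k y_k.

485 33
470449 32010
456335045 31049667
442644523201 30118144980
429364731169925 29214569580933

d=216: √d = [14; 1,2,3,2,1,28] (ℓ=6, even), read p_5/q_5
a_0=14:  p_0=14·1+0=14,  q_0=14·0+1=1
a_1=1:  p_1=1·14+1=15,  q_1=1·1+0=1
…
a_4=2:  p_4=2·147+44=338,  q_4=2·10+3=23
a_5=1:  p_5=1·338+147=485,  q_5=1·23+10=33
(x₁, y₁) = (485, 33);  485² − 216·33² = 1 ✓
(485+33√216)^2 = 470449 + 32010√216
(485+33√216)^3 = 456335045 + 31049667√216
(485+33√216)^4 = 442644523201 + 30118144980√216
(485+33√216)^5 = 429364731169925 + 29214569580933√216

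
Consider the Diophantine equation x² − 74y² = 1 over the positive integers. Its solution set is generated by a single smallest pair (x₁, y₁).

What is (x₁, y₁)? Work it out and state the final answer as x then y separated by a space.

√74 = [8; 1,1,1,1,16, …], period ℓ=5 (odd) → k=9
k=0  a_k=8  p_k/q_k = 8/1
k=1  a_k=1  p_k/q_k = 9/1
…
k=4  a_k=1  p_k/q_k = 43/5
k=5  a_k=16  p_k/q_k = 714/83
k=6  a_k=1  p_k/q_k = 757/88
…
k=8  a_k=1  p_k/q_k = 2228/259
k=9  a_k=1  p_k/q_k = 3699/430
(x₁, y₁) = (3699, 430);  3699² − 74·430² = 1 ✓

3699 430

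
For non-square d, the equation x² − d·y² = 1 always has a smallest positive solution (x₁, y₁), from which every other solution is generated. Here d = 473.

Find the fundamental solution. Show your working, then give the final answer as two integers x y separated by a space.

87 4

√473 → a₀=21, period (1,2,1,42); ℓ=4 even so k=3
step 0: (21, 1)  from 21·(1,0) + (0,1)
…
step 2: (65, 3)  from 2·(22,1) + (21,1)
step 3: (87, 4)  from 1·(65,3) + (22,1)
(x₁, y₁) = (87, 4);  87² − 473·4² = 1 ✓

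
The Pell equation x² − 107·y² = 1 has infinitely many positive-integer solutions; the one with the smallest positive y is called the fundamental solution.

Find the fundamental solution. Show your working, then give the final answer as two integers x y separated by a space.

√107 → a₀=10, period (2,1,9,1,2,20); ℓ=6 even so k=5
step 0: (10, 1)  from 10·(1,0) + (0,1)
step 1: (21, 2)  from 2·(10,1) + (1,0)
step 2: (31, 3)  from 1·(21,2) + (10,1)
step 3: (300, 29)  from 9·(31,3) + (21,2)
step 4: (331, 32)  from 1·(300,29) + (31,3)
step 5: (962, 93)  from 2·(331,32) + (300,29)
fundamental: x₁=962, y₁=93  (since 925444 − 107·8649 = 1)

962 93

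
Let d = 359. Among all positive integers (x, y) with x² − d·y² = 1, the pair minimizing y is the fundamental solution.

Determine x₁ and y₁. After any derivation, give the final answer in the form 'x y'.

[18; 1,17,1,36] for √359; ℓ=4 ⇒ convergent index 3
k=0  a_k=18  p_k/q_k = 18/1
k=1  a_k=1  p_k/q_k = 19/1
k=2  a_k=17  p_k/q_k = 341/18
k=3  a_k=1  p_k/q_k = 360/19
fundamental: x₁=360, y₁=19  (since 129600 − 359·361 = 1)

360 19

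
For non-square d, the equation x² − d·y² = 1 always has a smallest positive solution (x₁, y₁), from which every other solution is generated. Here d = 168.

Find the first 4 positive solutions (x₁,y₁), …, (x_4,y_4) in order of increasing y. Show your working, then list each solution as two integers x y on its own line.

√168 → a₀=12, period (1,24); ℓ=2 even so k=1
k=0  a_k=12  p_k/q_k = 12/1
k=1  a_k=1  p_k/q_k = 13/1
→ (13, 1).  Check: 13²=169, 168·1²=168, difference 1.
k=2:  x_2 = 13·13+168·1·1 = 337,  y_2 = 13·1+1·13 = 26
k=3:  x_3 = 13·337+168·1·26 = 8749,  y_3 = 13·26+1·337 = 675
k=4:  x_4 = 13·8749+168·1·675 = 227137,  y_4 = 13·675+1·8749 = 17524

13 1
337 26
8749 675
227137 17524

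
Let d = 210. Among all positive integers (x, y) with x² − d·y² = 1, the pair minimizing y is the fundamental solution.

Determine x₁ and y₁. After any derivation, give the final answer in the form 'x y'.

29 2

√210 → a₀=14, period (2,28); ℓ=2 even so k=1
k=0  a_k=14  p_k/q_k = 14/1
k=1  a_k=2  p_k/q_k = 29/2
→ (29, 2).  Check: 29²=841, 210·2²=840, difference 1.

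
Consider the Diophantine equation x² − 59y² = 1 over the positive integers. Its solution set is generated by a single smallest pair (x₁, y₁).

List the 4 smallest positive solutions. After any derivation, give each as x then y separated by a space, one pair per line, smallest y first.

d=59: √d = [7; 1,2,7,2,1,14] (ℓ=6, even), read p_5/q_5
step 0: (7, 1)  from 7·(1,0) + (0,1)
…
step 2: (23, 3)  from 2·(8,1) + (7,1)
step 3: (169, 22)  from 7·(23,3) + (8,1)
step 4: (361, 47)  from 2·(169,22) + (23,3)
step 5: (530, 69)  from 1·(361,47) + (169,22)
→ (530, 69).  Check: 530²=280900, 59·69²=280899, difference 1.
n=2: (530,69)∘(530,69) = (530·530+59·69·69, 530·69+69·530) = (561799,73140)
n=3: (561799,73140)∘(530,69) = (530·561799+59·69·73140, 530·73140+69·561799) = (595506410,77528331)
n=4: (595506410,77528331)∘(530,69) = (530·595506410+59·69·77528331, 530·77528331+69·595506410) = (631236232801,82179957720)

530 69
561799 73140
595506410 77528331
631236232801 82179957720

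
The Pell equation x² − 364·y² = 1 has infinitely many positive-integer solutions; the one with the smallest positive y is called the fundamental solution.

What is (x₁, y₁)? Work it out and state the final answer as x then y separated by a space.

√364 = [19; 12,1,2,3,1,8,1,3,2,1,12,38, …], period ℓ=12 (even) → k=11
step 0: (19, 1)  from 19·(1,0) + (0,1)
step 1: (229, 12)  from 12·(19,1) + (1,0)
step 2: (248, 13)  from 1·(229,12) + (19,1)
step 3: (725, 38)  from 2·(248,13) + (229,12)
step 4: (2423, 127)  from 3·(725,38) + (248,13)
step 5: (3148, 165)  from 1·(2423,127) + (725,38)
step 6: (27607, 1447)  from 8·(3148,165) + (2423,127)
…
step 9: (270499, 14178)  from 2·(119872,6283) + (30755,1612)
step 10: (390371, 20461)  from 1·(270499,14178) + (119872,6283)
step 11: (4954951, 259710)  from 12·(390371,20461) + (270499,14178)
(x₁, y₁) = (4954951, 259710);  4954951² − 364·259710² = 1 ✓

4954951 259710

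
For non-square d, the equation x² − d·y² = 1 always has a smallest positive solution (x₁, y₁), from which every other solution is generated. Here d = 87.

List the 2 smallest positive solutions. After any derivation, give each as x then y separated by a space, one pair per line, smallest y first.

28 3
1567 168

[9; 3,18] for √87; ℓ=2 ⇒ convergent index 1
a_0=9:  p_0=9·1+0=9,  q_0=9·0+1=1
a_1=3:  p_1=3·9+1=28,  q_1=3·1+0=3
fundamental: x₁=28, y₁=3  (since 784 − 87·9 = 1)
(x_2, y_2) = (28·28 + 87·3·3, 28·3 + 3·28) = (1567, 168)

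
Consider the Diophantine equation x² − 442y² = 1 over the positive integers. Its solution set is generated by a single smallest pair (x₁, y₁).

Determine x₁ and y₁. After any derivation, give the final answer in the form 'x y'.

√442 → a₀=21, period (42); ℓ=1 odd so k=1
i=0: a=21 ⇒ p=21, q=1
i=1: a=42 ⇒ p=883, q=42
(x₁, y₁) = (883, 42);  883² − 442·42² = 1 ✓

883 42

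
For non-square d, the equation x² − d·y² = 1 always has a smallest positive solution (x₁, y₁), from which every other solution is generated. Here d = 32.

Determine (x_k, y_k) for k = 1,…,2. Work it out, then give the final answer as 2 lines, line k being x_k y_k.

[5; 1,1,1,10] for √32; ℓ=4 ⇒ convergent index 3
step 0: (5, 1)  from 5·(1,0) + (0,1)
step 1: (6, 1)  from 1·(5,1) + (1,0)
step 2: (11, 2)  from 1·(6,1) + (5,1)
step 3: (17, 3)  from 1·(11,2) + (6,1)
(x₁, y₁) = (17, 3);  17² − 32·3² = 1 ✓
(17+3√32)^2 = 577 + 102√32

17 3
577 102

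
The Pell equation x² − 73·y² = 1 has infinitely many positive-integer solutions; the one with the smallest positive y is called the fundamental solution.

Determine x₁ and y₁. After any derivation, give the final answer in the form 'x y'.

√73 → a₀=8, period (1,1,5,5,1,1,16); ℓ=7 odd so k=13
a_0=8:  p_0=8·1+0=8,  q_0=8·0+1=1
a_1=1:  p_1=1·8+1=9,  q_1=1·1+0=1
a_2=1:  p_2=1·9+8=17,  q_2=1·1+1=2
a_3=5:  p_3=5·17+9=94,  q_3=5·2+1=11
…
a_9=1:  p_9=1·18737+17669=36406,  q_9=1·2193+2068=4261
a_10=5:  p_10=5·36406+18737=200767,  q_10=5·4261+2193=23498
a_11=5:  p_11=5·200767+36406=1040241,  q_11=5·23498+4261=121751
a_12=1:  p_12=1·1040241+200767=1241008,  q_12=1·121751+23498=145249
a_13=1:  p_13=1·1241008+1040241=2281249,  q_13=1·145249+121751=267000
(x₁, y₁) = (2281249, 267000);  2281249² − 73·267000² = 1 ✓

2281249 267000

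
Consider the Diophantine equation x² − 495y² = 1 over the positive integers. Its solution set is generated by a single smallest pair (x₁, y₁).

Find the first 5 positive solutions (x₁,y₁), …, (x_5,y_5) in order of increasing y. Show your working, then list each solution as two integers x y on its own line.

89 4
15841 712
2819609 126732
501874561 22557584
89330852249 4015123220

[22; 4,44] for √495; ℓ=2 ⇒ convergent index 1
a_0=22:  p_0=22·1+0=22,  q_0=22·0+1=1
a_1=4:  p_1=4·22+1=89,  q_1=4·1+0=4
→ (89, 4).  Check: 89²=7921, 495·4²=7920, difference 1.
(x_2, y_2) = (89·89 + 495·4·4, 89·4 + 4·89) = (15841, 712)
(x_3, y_3) = (89·15841 + 495·4·712, 89·712 + 4·15841) = (2819609, 126732)
(x_4, y_4) = (89·2819609 + 495·4·126732, 89·126732 + 4·2819609) = (501874561, 22557584)
(x_5, y_5) = (89·501874561 + 495·4·22557584, 89·22557584 + 4·501874561) = (89330852249, 4015123220)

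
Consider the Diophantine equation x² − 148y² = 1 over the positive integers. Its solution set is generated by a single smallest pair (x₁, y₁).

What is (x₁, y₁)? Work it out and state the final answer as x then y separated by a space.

73 6

d=148: √d = [12; 6,24] (ℓ=2, even), read p_1/q_1
a_0=12:  p_0=12·1+0=12,  q_0=12·0+1=1
a_1=6:  p_1=6·12+1=73,  q_1=6·1+0=6
fundamental: x₁=73, y₁=6  (since 5329 − 148·36 = 1)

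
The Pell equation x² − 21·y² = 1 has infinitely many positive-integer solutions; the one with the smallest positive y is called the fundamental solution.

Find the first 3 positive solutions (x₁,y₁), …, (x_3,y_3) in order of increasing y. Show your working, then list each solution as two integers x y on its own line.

√21 = [4; 1,1,2,1,1,8, …], period ℓ=6 (even) → k=5
k=0  a_k=4  p_k/q_k = 4/1
k=1  a_k=1  p_k/q_k = 5/1
…
k=3  a_k=2  p_k/q_k = 23/5
k=4  a_k=1  p_k/q_k = 32/7
k=5  a_k=1  p_k/q_k = 55/12
fundamental: x₁=55, y₁=12  (since 3025 − 21·144 = 1)
(x_2, y_2) = (55·55 + 21·12·12, 55·12 + 12·55) = (6049, 1320)
(x_3, y_3) = (55·6049 + 21·12·1320, 55·1320 + 12·6049) = (665335, 145188)

55 12
6049 1320
665335 145188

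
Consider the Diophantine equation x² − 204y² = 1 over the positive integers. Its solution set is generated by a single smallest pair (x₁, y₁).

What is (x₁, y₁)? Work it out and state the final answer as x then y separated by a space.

4999 350

√204 → a₀=14, period (3,1,1,6,1,1,3,28); ℓ=8 even so k=7
i=0: a=14 ⇒ p=14, q=1
i=1: a=3 ⇒ p=43, q=3
i=2: a=1 ⇒ p=57, q=4
i=3: a=1 ⇒ p=100, q=7
i=4: a=6 ⇒ p=657, q=46
i=5: a=1 ⇒ p=757, q=53
i=6: a=1 ⇒ p=1414, q=99
i=7: a=3 ⇒ p=4999, q=350
→ (4999, 350).  Check: 4999²=24990001, 204·350²=24990000, difference 1.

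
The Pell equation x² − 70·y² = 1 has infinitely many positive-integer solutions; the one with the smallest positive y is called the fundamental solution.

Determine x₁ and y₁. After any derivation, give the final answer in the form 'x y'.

√70 → a₀=8, period (2,1,2,1,2,16); ℓ=6 even so k=5
k=0  a_k=8  p_k/q_k = 8/1
k=1  a_k=2  p_k/q_k = 17/2
k=2  a_k=1  p_k/q_k = 25/3
k=3  a_k=2  p_k/q_k = 67/8
k=4  a_k=1  p_k/q_k = 92/11
k=5  a_k=2  p_k/q_k = 251/30
(x₁, y₁) = (251, 30);  251² − 70·30² = 1 ✓

251 30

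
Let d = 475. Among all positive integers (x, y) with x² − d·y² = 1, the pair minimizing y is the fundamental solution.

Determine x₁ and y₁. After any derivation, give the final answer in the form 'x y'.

√475 = [21; 1,3,1,6,2,6,1,3,1,42, …], period ℓ=10 (even) → k=9
i=0: a=21 ⇒ p=21, q=1
…
i=2: a=3 ⇒ p=87, q=4
i=3: a=1 ⇒ p=109, q=5
i=4: a=6 ⇒ p=741, q=34
i=5: a=2 ⇒ p=1591, q=73
…
i=7: a=1 ⇒ p=11878, q=545
i=8: a=3 ⇒ p=45921, q=2107
i=9: a=1 ⇒ p=57799, q=2652
(x₁, y₁) = (57799, 2652);  57799² − 475·2652² = 1 ✓

57799 2652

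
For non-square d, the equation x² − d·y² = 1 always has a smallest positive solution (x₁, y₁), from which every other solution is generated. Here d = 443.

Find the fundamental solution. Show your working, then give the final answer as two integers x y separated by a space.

442 21

[21; 21,42] for √443; ℓ=2 ⇒ convergent index 1
a_0=21:  p_0=21·1+0=21,  q_0=21·0+1=1
a_1=21:  p_1=21·21+1=442,  q_1=21·1+0=21
→ (442, 21).  Check: 442²=195364, 443·21²=195363, difference 1.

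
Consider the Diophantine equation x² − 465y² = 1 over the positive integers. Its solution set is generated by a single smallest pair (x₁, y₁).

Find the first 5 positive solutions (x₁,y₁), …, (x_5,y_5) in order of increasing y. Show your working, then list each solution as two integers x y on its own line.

15871 736
503777281 23362112
15990898437631 741560158368
507583097703505921 23538602523554944
16111702671313786506751 747162320561120874080

√465 → a₀=21, period (1,1,3,2,2,2,3,1,1,42); ℓ=10 even so k=9
i=0: a=21 ⇒ p=21, q=1
i=1: a=1 ⇒ p=22, q=1
i=2: a=1 ⇒ p=43, q=2
i=3: a=3 ⇒ p=151, q=7
…
i=5: a=2 ⇒ p=841, q=39
i=6: a=2 ⇒ p=2027, q=94
i=7: a=3 ⇒ p=6922, q=321
i=8: a=1 ⇒ p=8949, q=415
i=9: a=1 ⇒ p=15871, q=736
(x₁, y₁) = (15871, 736);  15871² − 465·736² = 1 ✓
k=2:  x_2 = 15871·15871+465·736·736 = 503777281,  y_2 = 15871·736+736·15871 = 23362112
k=3:  x_3 = 15871·503777281+465·736·23362112 = 15990898437631,  y_3 = 15871·23362112+736·503777281 = 741560158368
k=4:  x_4 = 15871·15990898437631+465·736·741560158368 = 507583097703505921,  y_4 = 15871·741560158368+736·15990898437631 = 23538602523554944
k=5:  x_5 = 15871·507583097703505921+465·736·23538602523554944 = 16111702671313786506751,  y_5 = 15871·23538602523554944+736·507583097703505921 = 747162320561120874080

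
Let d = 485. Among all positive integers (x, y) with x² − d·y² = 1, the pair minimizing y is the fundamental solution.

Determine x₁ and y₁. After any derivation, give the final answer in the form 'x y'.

√485 → a₀=22, period (44); ℓ=1 odd so k=1
k=0  a_k=22  p_k/q_k = 22/1
k=1  a_k=44  p_k/q_k = 969/44
fundamental: x₁=969, y₁=44  (since 938961 − 485·1936 = 1)

969 44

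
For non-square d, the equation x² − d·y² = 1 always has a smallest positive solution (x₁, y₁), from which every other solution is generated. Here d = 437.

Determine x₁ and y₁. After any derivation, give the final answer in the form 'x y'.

√437 → a₀=20, period (1,9,2,9,1,40); ℓ=6 even so k=5
a_0=20:  p_0=20·1+0=20,  q_0=20·0+1=1
a_1=1:  p_1=1·20+1=21,  q_1=1·1+0=1
…
a_4=9:  p_4=9·439+209=4160,  q_4=9·21+10=199
a_5=1:  p_5=1·4160+439=4599,  q_5=1·199+21=220
→ (4599, 220).  Check: 4599²=21150801, 437·220²=21150800, difference 1.

4599 220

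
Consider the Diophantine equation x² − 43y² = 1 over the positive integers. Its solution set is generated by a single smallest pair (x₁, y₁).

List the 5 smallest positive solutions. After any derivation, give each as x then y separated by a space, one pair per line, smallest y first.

√43 → a₀=6, period (1,1,3,1,5,1,3,1,1,12); ℓ=10 even so k=9
k=0  a_k=6  p_k/q_k = 6/1
k=1  a_k=1  p_k/q_k = 7/1
…
k=6  a_k=1  p_k/q_k = 400/61
…
k=8  a_k=1  p_k/q_k = 1941/296
k=9  a_k=1  p_k/q_k = 3482/531
fundamental: x₁=3482, y₁=531  (since 12124324 − 43·281961 = 1)
(3482+531√43)^2 = 24248647 + 3697884√43
(3482+531√43)^3 = 168867574226 + 25752063645√43
(3482+531√43)^4 = 1175993762661217 + 179337367525896√43
(3482+531√43)^5 = 8189620394305140962 + 1248905401698276099√43

3482 531
24248647 3697884
168867574226 25752063645
1175993762661217 179337367525896
8189620394305140962 1248905401698276099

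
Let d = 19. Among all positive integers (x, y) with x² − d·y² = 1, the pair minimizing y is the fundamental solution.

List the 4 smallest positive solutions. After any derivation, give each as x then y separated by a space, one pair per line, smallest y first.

√19 = [4; 2,1,3,1,2,8, …], period ℓ=6 (even) → k=5
step 0: (4, 1)  from 4·(1,0) + (0,1)
step 1: (9, 2)  from 2·(4,1) + (1,0)
step 2: (13, 3)  from 1·(9,2) + (4,1)
step 3: (48, 11)  from 3·(13,3) + (9,2)
step 4: (61, 14)  from 1·(48,11) + (13,3)
step 5: (170, 39)  from 2·(61,14) + (48,11)
→ (170, 39).  Check: 170²=28900, 19·39²=28899, difference 1.
(x_2, y_2) = (170·170 + 19·39·39, 170·39 + 39·170) = (57799, 13260)
(x_3, y_3) = (170·57799 + 19·39·13260, 170·13260 + 39·57799) = (19651490, 4508361)
(x_4, y_4) = (170·19651490 + 19·39·4508361, 170·4508361 + 39·19651490) = (6681448801, 1532829480)

170 39
57799 13260
19651490 4508361
6681448801 1532829480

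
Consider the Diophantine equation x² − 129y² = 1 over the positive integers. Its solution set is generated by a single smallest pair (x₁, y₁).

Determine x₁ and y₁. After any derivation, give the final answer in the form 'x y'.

16855 1484

√129 → a₀=11, period (2,1,3,1,6,1,3,1,2,22); ℓ=10 even so k=9
k=0  a_k=11  p_k/q_k = 11/1
k=1  a_k=2  p_k/q_k = 23/2
…
k=4  a_k=1  p_k/q_k = 159/14
…
k=7  a_k=3  p_k/q_k = 4793/422
k=8  a_k=1  p_k/q_k = 6031/531
k=9  a_k=2  p_k/q_k = 16855/1484
(x₁, y₁) = (16855, 1484);  16855² − 129·1484² = 1 ✓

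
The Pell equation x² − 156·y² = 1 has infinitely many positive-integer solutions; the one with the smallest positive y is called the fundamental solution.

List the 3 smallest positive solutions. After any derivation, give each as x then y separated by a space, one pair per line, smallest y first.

25 2
1249 100
62425 4998

√156 = [12; 2,24, …], period ℓ=2 (even) → k=1
step 0: (12, 1)  from 12·(1,0) + (0,1)
step 1: (25, 2)  from 2·(12,1) + (1,0)
→ (25, 2).  Check: 25²=625, 156·2²=624, difference 1.
k=2:  x_2 = 25·25+156·2·2 = 1249,  y_2 = 25·2+2·25 = 100
k=3:  x_3 = 25·1249+156·2·100 = 62425,  y_3 = 25·100+2·1249 = 4998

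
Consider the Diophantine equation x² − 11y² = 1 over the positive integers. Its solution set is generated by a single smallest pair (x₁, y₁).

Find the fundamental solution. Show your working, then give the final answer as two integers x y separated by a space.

d=11: √d = [3; 3,6] (ℓ=2, even), read p_1/q_1
k=0  a_k=3  p_k/q_k = 3/1
k=1  a_k=3  p_k/q_k = 10/3
→ (10, 3).  Check: 10²=100, 11·3²=99, difference 1.

10 3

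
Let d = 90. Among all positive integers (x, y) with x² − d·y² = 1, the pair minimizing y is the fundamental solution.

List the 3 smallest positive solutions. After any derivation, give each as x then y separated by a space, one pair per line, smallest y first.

19 2
721 76
27379 2886

√90 → a₀=9, period (2,18); ℓ=2 even so k=1
a_0=9:  p_0=9·1+0=9,  q_0=9·0+1=1
a_1=2:  p_1=2·9+1=19,  q_1=2·1+0=2
→ (19, 2).  Check: 19²=361, 90·2²=360, difference 1.
(x_2, y_2) = (19·19 + 90·2·2, 19·2 + 2·19) = (721, 76)
(x_3, y_3) = (19·721 + 90·2·76, 19·76 + 2·721) = (27379, 2886)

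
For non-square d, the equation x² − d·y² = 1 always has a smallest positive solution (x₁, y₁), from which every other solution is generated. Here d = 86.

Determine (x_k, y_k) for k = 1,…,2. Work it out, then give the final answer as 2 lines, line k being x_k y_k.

10405 1122
216528049 23348820

d=86: √d = [9; 3,1,1,1,8,1,1,1,3,18] (ℓ=10, even), read p_9/q_9
a_0=9:  p_0=9·1+0=9,  q_0=9·0+1=1
…
a_2=1:  p_2=1·28+9=37,  q_2=1·3+1=4
a_3=1:  p_3=1·37+28=65,  q_3=1·4+3=7
a_4=1:  p_4=1·65+37=102,  q_4=1·7+4=11
a_5=8:  p_5=8·102+65=881,  q_5=8·11+7=95
a_6=1:  p_6=1·881+102=983,  q_6=1·95+11=106
…
a_8=1:  p_8=1·1864+983=2847,  q_8=1·201+106=307
a_9=3:  p_9=3·2847+1864=10405,  q_9=3·307+201=1122
(x₁, y₁) = (10405, 1122);  10405² − 86·1122² = 1 ✓
(10405+1122√86)^2 = 216528049 + 23348820√86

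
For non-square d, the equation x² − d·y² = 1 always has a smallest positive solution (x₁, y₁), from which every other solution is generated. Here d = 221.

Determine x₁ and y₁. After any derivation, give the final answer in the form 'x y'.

1665 112

[14; 1,6,2,6,1,28] for √221; ℓ=6 ⇒ convergent index 5
i=0: a=14 ⇒ p=14, q=1
…
i=4: a=6 ⇒ p=1442, q=97
i=5: a=1 ⇒ p=1665, q=112
(x₁, y₁) = (1665, 112);  1665² − 221·112² = 1 ✓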